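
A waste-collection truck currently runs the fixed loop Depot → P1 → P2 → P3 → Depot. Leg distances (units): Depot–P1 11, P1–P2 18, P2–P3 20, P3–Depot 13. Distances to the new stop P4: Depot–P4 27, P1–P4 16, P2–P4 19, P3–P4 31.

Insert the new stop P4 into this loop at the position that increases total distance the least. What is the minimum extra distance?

Insertion cost between consecutive stops i–j is d(i,P4) + d(P4,j) − d(i,j):
  between Depot and P1: 27 + 16 − 11 = 32
  between P1 and P2: 16 + 19 − 18 = 17
  between P2 and P3: 19 + 31 − 20 = 30
  between P3 and Depot: 31 + 27 − 13 = 45
Cheapest insertion is between P1 and P2, adding 17.
New total = 62 + 17 = 79.

Minimum extra distance: 17, inserting P4 between P1 and P2.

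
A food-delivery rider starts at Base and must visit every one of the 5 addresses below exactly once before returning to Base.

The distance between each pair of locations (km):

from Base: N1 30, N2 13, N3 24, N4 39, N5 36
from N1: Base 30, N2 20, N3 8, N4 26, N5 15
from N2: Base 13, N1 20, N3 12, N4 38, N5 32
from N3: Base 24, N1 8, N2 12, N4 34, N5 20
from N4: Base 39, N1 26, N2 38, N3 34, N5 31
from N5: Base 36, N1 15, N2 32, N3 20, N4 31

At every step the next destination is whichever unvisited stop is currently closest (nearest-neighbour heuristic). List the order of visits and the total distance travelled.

118 km along Base → N2 → N3 → N1 → N5 → N4 → Base.

At Base the remaining stops are N2 13, N3 24, N1 30, N5 36, N4 39; go to N2.
At N2 the remaining stops are N3 12, N1 20, N5 32, N4 38; go to N3.
At N3 the remaining stops are N1 8, N5 20, N4 34; go to N1.
At N1 the remaining stops are N5 15, N4 26; go to N5.
At N5 the remaining stops are N4 31; go to N4.
Return N4→Base: 39.
Total = 13 + 12 + 8 + 15 + 31 + 39 = 118.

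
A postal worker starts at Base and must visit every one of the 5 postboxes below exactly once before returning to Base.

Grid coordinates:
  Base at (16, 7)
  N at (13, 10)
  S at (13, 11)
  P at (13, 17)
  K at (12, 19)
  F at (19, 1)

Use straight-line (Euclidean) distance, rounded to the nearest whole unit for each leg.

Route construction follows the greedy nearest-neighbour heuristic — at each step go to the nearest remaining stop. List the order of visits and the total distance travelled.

Base → [N:4 / S:5 / F:7 / P:10 / K:13] → N (4)
N → [S:1 / P:7 / K:9 / F:11] → S (1)
S → [P:6 / K:8 / F:12] → P (6)
P → [K:2 / F:17] → K (2)
K → [F:19] → F (19)
Return F→Base: 7.
Total = 4 + 1 + 6 + 2 + 19 + 7 = 39.

Total distance 39 via the nearest-neighbour route Base → N → S → P → K → F → Base.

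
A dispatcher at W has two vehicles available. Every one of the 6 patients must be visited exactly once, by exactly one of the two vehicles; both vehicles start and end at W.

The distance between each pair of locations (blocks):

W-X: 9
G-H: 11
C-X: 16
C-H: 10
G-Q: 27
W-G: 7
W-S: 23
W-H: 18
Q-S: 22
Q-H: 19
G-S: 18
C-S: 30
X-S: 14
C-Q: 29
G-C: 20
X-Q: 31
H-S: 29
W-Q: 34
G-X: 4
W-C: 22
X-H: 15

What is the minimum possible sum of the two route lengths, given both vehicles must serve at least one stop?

Check every non-empty split of the stops between the two vehicles; for each half take its own optimal tour:
  {G} + {C, X, Q, H, S}: 14 + 96 = 110
  {C} + {G, X, Q, H, S}: 44 + 82 = 126
  {G, C} + {X, Q, H, S}: 49 + 82 = 131
  {X} + {G, C, Q, H, S}: 18 + 98 = 116
  {G, X} + {C, Q, H, S}: 20 + 96 = 116
  {C, X} + {G, Q, H, S}: 47 + 82 = 129
  … (31 splits in total)
Best: vehicle 1 W → G → W = 14; vehicle 2 W → C → H → Q → S → X → W = 96; combined 110.

Minimum combined distance: 110 blocks.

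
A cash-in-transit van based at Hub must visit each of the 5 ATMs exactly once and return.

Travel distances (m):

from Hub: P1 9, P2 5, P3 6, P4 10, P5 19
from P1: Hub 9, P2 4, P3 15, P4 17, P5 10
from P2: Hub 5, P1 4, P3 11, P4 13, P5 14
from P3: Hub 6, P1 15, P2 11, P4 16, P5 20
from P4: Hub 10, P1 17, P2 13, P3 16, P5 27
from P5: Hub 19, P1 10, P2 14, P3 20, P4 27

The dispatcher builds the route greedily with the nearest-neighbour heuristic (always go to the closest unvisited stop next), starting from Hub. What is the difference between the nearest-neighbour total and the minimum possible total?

From Hub: P2=5, P3=6, P1=9, P4=10, P5=19 → choose P2 (5).
From P2: P1=4, P3=11, P4=13, P5=14 → choose P1 (4).
From P1: P5=10, P3=15, P4=17 → choose P5 (10).
From P5: P3=20, P4=27 → choose P3 (20).
From P3: P4=16 → choose P4 (16).
NN route Hub → P2 → P1 → P5 → P3 → P4 → Hub costs 65.
Optimal: Hub → P3 → P5 → P1 → P2 → P4 → Hub costs 63 (by enumerating all 60 distinct tours).
Excess = 65 − 63 = 2.

The nearest-neighbour route is 2 m longer than optimal.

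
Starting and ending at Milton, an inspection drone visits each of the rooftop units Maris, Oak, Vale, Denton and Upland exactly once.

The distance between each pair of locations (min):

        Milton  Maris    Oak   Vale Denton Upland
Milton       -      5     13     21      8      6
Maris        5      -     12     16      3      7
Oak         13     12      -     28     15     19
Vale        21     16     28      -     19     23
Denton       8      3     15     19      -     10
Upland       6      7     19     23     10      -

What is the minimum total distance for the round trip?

With 5 stops there are 5!/2 = 60 distinct round trips (a route and its reverse cost the same).
Milton - Maris - Oak - Vale - Denton - Upland - Milton: 5+12+28+19+10+6 = 80
Milton - Maris - Oak - Vale - Upland - Denton - Milton: 5+12+28+23+10+8 = 86
Milton - Maris - Oak - Denton - Vale - Upland - Milton: 5+12+15+19+23+6 = 80
Milton - Maris - Oak - Denton - Upland - Vale - Milton: 5+12+15+10+23+21 = 86
Milton - Maris - Oak - Upland - Vale - Denton - Milton: 5+12+19+23+19+8 = 86
Milton - Maris - Oak - Upland - Denton - Vale - Milton: 5+12+19+10+19+21 = 86
Milton - Maris - Vale - Oak - Denton - Upland - Milton: 5+16+28+15+10+6 = 80
Milton - Maris - Vale - Oak - Upland - Denton - Milton: 5+16+28+19+10+8 = 86
Milton - Maris - Vale - Denton - Oak - Upland - Milton: 5+16+19+15+19+6 = 80
Milton - Maris - Vale - Denton - Upland - Oak - Milton: 5+16+19+10+19+13 = 82
Milton - Maris - Vale - Upland - Oak - Denton - Milton: 5+16+23+19+15+8 = 86
Milton - Maris - Vale - Upland - Denton - Oak - Milton: 5+16+23+10+15+13 = 82
Milton - Maris - Denton - Oak - Vale - Upland - Milton: 5+3+15+28+23+6 = 80
Milton - Maris - Denton - Oak - Upland - Vale - Milton: 5+3+15+19+23+21 = 86
… (46 more)
Milton - Oak - Maris - Vale - Denton - Upland - Milton: 13+12+16+19+10+6 = 76  ← best
The minimum is 76.
One optimal route: Milton → Oak → Maris → Vale → Denton → Upland → Milton (or its reverse).

Shortest round trip = 76 min.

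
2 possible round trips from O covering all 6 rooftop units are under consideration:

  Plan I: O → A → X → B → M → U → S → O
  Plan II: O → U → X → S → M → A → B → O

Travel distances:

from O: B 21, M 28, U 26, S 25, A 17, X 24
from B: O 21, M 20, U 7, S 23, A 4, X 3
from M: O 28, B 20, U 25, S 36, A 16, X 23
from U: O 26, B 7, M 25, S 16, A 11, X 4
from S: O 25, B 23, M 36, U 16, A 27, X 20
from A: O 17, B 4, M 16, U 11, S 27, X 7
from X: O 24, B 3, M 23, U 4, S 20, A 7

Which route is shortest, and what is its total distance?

113 — Plan I is the shortest.

Plan I: 17 + 7 + 3 + 20 + 25 + 16 + 25 = 113
Plan II: 26 + 4 + 20 + 36 + 16 + 4 + 21 = 127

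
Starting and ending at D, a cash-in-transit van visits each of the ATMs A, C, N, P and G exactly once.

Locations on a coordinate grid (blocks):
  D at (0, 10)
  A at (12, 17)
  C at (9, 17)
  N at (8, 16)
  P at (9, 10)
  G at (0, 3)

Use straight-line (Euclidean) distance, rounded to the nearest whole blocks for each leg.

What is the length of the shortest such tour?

Shortest round trip = 40 blocks.

D→A→C→N→P→G→D: 14+3+1+6+11+7 = 42
D→A→C→N→G→P→D: 14+3+1+15+11+9 = 53
D→A→C→P→N→G→D: 14+3+7+6+15+7 = 52
D→A→C→P→G→N→D: 14+3+7+11+15+10 = 60
D→A→C→G→N→P→D: 14+3+17+15+6+9 = 64
D→A→C→G→P→N→D: 14+3+17+11+6+10 = 61
D→A→N→C→P→G→D: 14+4+1+7+11+7 = 44
D→A→N→C→G→P→D: 14+4+1+17+11+9 = 56
D→A→N→P→C→G→D: 14+4+6+7+17+7 = 55
D→A→N→P→G→C→D: 14+4+6+11+17+11 = 63
D→A→N→G→C→P→D: 14+4+15+17+7+9 = 66
D→A→N→G→P→C→D: 14+4+15+11+7+11 = 62
D→A→P→C→N→G→D: 14+8+7+1+15+7 = 52
D→A→P→C→G→N→D: 14+8+7+17+15+10 = 71
… (46 more)
D→N→C→A→P→G→D: 10+1+3+8+11+7 = 40  ← best
The minimum is 40.
One optimal route: D → N → C → A → P → G → D (or its reverse).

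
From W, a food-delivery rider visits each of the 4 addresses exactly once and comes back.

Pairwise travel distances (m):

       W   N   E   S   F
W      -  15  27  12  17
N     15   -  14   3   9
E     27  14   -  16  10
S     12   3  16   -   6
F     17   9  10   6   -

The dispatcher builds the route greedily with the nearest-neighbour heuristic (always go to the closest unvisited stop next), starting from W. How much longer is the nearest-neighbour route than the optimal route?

From W: S=12, N=15, F=17, E=27 → choose S (12).
From S: N=3, F=6, E=16 → choose N (3).
From N: F=9, E=14 → choose F (9).
From F: E=10 → choose E (10).
NN route W → S → N → F → E → W costs 61.
Optimal: W → S → N → E → F → W costs 56 (by enumerating all 12 distinct tours).
Excess = 61 − 56 = 5.

The nearest-neighbour route is 5 m longer than optimal.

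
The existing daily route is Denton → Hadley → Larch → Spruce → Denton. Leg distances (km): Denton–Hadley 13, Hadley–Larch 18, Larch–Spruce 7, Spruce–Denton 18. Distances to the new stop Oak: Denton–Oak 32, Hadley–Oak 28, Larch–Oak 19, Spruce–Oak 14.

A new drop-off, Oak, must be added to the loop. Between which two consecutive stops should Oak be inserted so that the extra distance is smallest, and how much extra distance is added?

Minimum extra distance: 26 km, inserting Oak between Larch and Spruce.

Insertion cost between consecutive stops i–j is d(i,Oak) + d(Oak,j) − d(i,j):
  between Denton and Hadley: 32 + 28 − 13 = 47
  between Hadley and Larch: 28 + 19 − 18 = 29
  between Larch and Spruce: 19 + 14 − 7 = 26
  between Spruce and Denton: 14 + 32 − 18 = 28
Cheapest insertion is between Larch and Spruce, adding 26.
New total = 56 + 26 = 82.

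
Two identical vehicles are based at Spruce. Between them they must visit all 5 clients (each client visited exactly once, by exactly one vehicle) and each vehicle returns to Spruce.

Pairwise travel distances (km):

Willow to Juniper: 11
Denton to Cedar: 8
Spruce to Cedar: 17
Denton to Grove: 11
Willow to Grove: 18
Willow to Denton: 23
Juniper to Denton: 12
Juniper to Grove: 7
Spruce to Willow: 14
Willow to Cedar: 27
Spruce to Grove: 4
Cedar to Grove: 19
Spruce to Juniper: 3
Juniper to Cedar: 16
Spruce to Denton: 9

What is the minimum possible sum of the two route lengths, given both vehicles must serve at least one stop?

There are 2^4 − 1 = 15 ways to divide the 5 stops into two non-empty groups. For each, the best each vehicle can do is its own shortest tour through its group:
  {Willow} + {Juniper, Denton, Cedar, Grove}: 28 + 42 = 70
  {Juniper} + {Willow, Denton, Cedar, Grove}: 6 + 64 = 70
  {Willow, Juniper} + {Denton, Cedar, Grove}: 28 + 40 = 68
  {Denton} + {Willow, Juniper, Cedar, Grove}: 18 + 64 = 82
  {Willow, Denton} + {Juniper, Cedar, Grove}: 46 + 42 = 88
  {Juniper, Denton} + {Willow, Cedar, Grove}: 24 + 64 = 88
  … (15 splits in total)
  {Willow, Juniper, Denton, Cedar} + {Grove}: 58 + 8 = 66  ← best
Best: vehicle 1 Spruce → Willow → Juniper → Cedar → Denton → Spruce = 58; vehicle 2 Spruce → Grove → Spruce = 8; combined 66.

66 km — the smallest possible combined total.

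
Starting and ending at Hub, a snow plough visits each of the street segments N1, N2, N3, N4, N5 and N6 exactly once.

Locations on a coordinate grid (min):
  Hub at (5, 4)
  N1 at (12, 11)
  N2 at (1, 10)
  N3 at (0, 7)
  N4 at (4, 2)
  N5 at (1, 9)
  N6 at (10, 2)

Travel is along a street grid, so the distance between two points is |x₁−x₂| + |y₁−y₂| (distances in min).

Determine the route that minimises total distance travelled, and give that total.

With 6 stops there are 6!/2 = 360 distinct round trips (a route and its reverse cost the same).
Hub - N1 - N2 - N3 - N4 - N5 - N6 - Hub: 14+12+4+9+10+16+7 = 72
Hub - N1 - N2 - N3 - N4 - N6 - N5 - Hub: 14+12+4+9+6+16+9 = 70
Hub - N1 - N2 - N3 - N5 - N4 - N6 - Hub: 14+12+4+3+10+6+7 = 56
Hub - N1 - N2 - N3 - N5 - N6 - N4 - Hub: 14+12+4+3+16+6+3 = 58
Hub - N1 - N2 - N3 - N6 - N4 - N5 - Hub: 14+12+4+15+6+10+9 = 70
Hub - N1 - N2 - N3 - N6 - N5 - N4 - Hub: 14+12+4+15+16+10+3 = 74
Hub - N1 - N2 - N4 - N3 - N5 - N6 - Hub: 14+12+11+9+3+16+7 = 72
Hub - N1 - N2 - N4 - N3 - N6 - N5 - Hub: 14+12+11+9+15+16+9 = 86
… (352 more)
Hub - N3 - N5 - N2 - N1 - N6 - N4 - Hub: 8+3+1+12+11+6+3 = 44  ← best
The minimum is 44.
One optimal route: Hub → N3 → N5 → N2 → N1 → N6 → N4 → Hub (or its reverse).

Shortest round trip = 44 min.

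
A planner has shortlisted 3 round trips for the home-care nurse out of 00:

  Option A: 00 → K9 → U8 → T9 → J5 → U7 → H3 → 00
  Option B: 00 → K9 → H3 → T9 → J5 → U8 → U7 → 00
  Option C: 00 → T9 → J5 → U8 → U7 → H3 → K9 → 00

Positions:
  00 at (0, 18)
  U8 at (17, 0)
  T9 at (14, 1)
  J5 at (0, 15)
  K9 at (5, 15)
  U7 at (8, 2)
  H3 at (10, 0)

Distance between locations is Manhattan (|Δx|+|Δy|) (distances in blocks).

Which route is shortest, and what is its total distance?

120 blocks — Option A is the shortest.

Option A: 8 + 27 + 4 + 28 + 21 + 4 + 28 = 120
Option B: 8 + 20 + 5 + 28 + 32 + 11 + 24 = 128
Option C: 31 + 28 + 32 + 11 + 4 + 20 + 8 = 134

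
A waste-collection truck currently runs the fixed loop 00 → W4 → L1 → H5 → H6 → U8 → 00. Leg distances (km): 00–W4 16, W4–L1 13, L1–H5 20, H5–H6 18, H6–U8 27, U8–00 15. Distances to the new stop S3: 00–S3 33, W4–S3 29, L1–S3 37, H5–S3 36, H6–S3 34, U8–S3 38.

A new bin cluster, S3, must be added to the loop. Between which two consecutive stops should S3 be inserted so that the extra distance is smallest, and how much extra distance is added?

+45 km — insert S3 between H6 and U8.

Insertion cost between consecutive stops i–j is d(i,S3) + d(S3,j) − d(i,j):
  between 00 and W4: 33 + 29 − 16 = 46
  between W4 and L1: 29 + 37 − 13 = 53
  between L1 and H5: 37 + 36 − 20 = 53
  between H5 and H6: 36 + 34 − 18 = 52
  between H6 and U8: 34 + 38 − 27 = 45
  between U8 and 00: 38 + 33 − 15 = 56
Cheapest insertion is between H6 and U8, adding 45.
New total = 109 + 45 = 154.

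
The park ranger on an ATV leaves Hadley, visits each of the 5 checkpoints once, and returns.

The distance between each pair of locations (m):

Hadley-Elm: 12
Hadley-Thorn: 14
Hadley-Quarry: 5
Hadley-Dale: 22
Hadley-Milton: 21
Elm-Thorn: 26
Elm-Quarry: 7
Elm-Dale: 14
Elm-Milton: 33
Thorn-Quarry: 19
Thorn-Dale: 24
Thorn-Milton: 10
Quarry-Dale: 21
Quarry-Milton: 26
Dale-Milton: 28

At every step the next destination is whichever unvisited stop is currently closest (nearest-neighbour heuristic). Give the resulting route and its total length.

Nearest-neighbour total = 81 m; route Hadley → Quarry → Elm → Dale → Thorn → Milton → Hadley.

At Hadley the remaining stops are Quarry 5, Elm 12, Thorn 14, Milton 21, Dale 22; go to Quarry.
At Quarry the remaining stops are Elm 7, Thorn 19, Dale 21, Milton 26; go to Elm.
At Elm the remaining stops are Dale 14, Thorn 26, Milton 33; go to Dale.
At Dale the remaining stops are Thorn 24, Milton 28; go to Thorn.
At Thorn the remaining stops are Milton 10; go to Milton.
Return Milton→Hadley: 21.
Total = 5 + 7 + 14 + 24 + 10 + 21 = 81.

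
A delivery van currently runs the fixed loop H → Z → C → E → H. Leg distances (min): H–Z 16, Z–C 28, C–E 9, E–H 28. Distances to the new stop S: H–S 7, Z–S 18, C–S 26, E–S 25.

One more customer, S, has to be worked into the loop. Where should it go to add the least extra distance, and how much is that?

Insertion cost between consecutive stops i–j is d(i,S) + d(S,j) − d(i,j):
  between H and Z: 7 + 18 − 16 = 9
  between Z and C: 18 + 26 − 28 = 16
  between C and E: 26 + 25 − 9 = 42
  between E and H: 25 + 7 − 28 = 4
Cheapest insertion is between E and H, adding 4.
New total = 81 + 4 = 85.

Adding 4 min by placing S on the E–H leg.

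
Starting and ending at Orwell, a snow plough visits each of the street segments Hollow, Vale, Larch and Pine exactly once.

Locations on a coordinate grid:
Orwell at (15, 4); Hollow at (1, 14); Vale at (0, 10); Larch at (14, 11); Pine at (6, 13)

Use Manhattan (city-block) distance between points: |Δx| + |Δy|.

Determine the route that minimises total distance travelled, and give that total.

50 — the shortest possible round trip.

With 4 stops there are 4!/2 = 12 distinct round trips (a route and its reverse cost the same).
Orwell - Hollow - Vale - Larch - Pine - Orwell: 24+5+15+10+18 = 72
Orwell - Hollow - Vale - Pine - Larch - Orwell: 24+5+9+10+8 = 56
Orwell - Hollow - Larch - Vale - Pine - Orwell: 24+16+15+9+18 = 82
Orwell - Hollow - Larch - Pine - Vale - Orwell: 24+16+10+9+21 = 80
Orwell - Hollow - Pine - Vale - Larch - Orwell: 24+6+9+15+8 = 62
Orwell - Hollow - Pine - Larch - Vale - Orwell: 24+6+10+15+21 = 76
Orwell - Vale - Hollow - Larch - Pine - Orwell: 21+5+16+10+18 = 70
Orwell - Vale - Hollow - Pine - Larch - Orwell: 21+5+6+10+8 = 50
Orwell - Vale - Larch - Hollow - Pine - Orwell: 21+15+16+6+18 = 76
Orwell - Vale - Pine - Hollow - Larch - Orwell: 21+9+6+16+8 = 60
Orwell - Larch - Hollow - Vale - Pine - Orwell: 8+16+5+9+18 = 56
Orwell - Larch - Vale - Hollow - Pine - Orwell: 8+15+5+6+18 = 52
The minimum is 50.
One optimal route: Orwell → Vale → Hollow → Pine → Larch → Orwell (or its reverse).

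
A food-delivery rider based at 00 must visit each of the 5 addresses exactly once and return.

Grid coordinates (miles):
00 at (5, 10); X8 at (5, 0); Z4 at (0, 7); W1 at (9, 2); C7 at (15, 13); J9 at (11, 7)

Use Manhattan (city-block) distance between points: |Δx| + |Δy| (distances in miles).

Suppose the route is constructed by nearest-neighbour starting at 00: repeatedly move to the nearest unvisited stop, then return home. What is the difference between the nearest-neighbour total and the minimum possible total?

00: Z4=8, J9=9, X8=10, W1=12, C7=13 ⇒ Z4
Z4: J9=11, X8=12, W1=14, C7=21 ⇒ J9
J9: W1=7, C7=10, X8=13 ⇒ W1
W1: X8=6, C7=17 ⇒ X8
X8: C7=23 ⇒ C7
NN route 00 → Z4 → J9 → W1 → X8 → C7 → 00 costs 68.
Optimal: 00 → Z4 → X8 → W1 → J9 → C7 → 00 costs 56 (by enumerating all 60 distinct tours).
Excess = 68 − 56 = 12.

12 miles longer than the optimal tour.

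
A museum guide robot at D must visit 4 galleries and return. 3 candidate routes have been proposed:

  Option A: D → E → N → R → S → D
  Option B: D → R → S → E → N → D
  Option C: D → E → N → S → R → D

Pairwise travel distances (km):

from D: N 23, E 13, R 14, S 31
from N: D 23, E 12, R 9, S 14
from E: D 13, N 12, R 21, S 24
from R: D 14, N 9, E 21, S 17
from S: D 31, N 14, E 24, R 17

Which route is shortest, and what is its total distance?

Option A: 13 + 12 + 9 + 17 + 31 = 82
Option B: 14 + 17 + 24 + 12 + 23 = 90
Option C: 13 + 12 + 14 + 17 + 14 = 70

70 km — Option C is the shortest.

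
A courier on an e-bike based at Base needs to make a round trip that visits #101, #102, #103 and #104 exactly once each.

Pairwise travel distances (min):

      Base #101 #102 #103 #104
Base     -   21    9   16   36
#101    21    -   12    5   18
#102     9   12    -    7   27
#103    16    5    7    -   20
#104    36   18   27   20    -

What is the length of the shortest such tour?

With 4 stops there are 4!/2 = 12 distinct round trips (a route and its reverse cost the same).
Base - #101 - #102 - #103 - #104 - Base: 21+12+7+20+36 = 96
Base - #101 - #102 - #104 - #103 - Base: 21+12+27+20+16 = 96
Base - #101 - #103 - #102 - #104 - Base: 21+5+7+27+36 = 96
Base - #101 - #103 - #104 - #102 - Base: 21+5+20+27+9 = 82
Base - #101 - #104 - #102 - #103 - Base: 21+18+27+7+16 = 89
Base - #101 - #104 - #103 - #102 - Base: 21+18+20+7+9 = 75
Base - #102 - #101 - #103 - #104 - Base: 9+12+5+20+36 = 82
Base - #102 - #101 - #104 - #103 - Base: 9+12+18+20+16 = 75
Base - #102 - #103 - #101 - #104 - Base: 9+7+5+18+36 = 75
Base - #102 - #104 - #101 - #103 - Base: 9+27+18+5+16 = 75
Base - #103 - #101 - #102 - #104 - Base: 16+5+12+27+36 = 96
Base - #103 - #102 - #101 - #104 - Base: 16+7+12+18+36 = 89
The minimum is 75.
One optimal route: Base → #101 → #104 → #103 → #102 → Base (or its reverse).

Shortest round trip = 75 min.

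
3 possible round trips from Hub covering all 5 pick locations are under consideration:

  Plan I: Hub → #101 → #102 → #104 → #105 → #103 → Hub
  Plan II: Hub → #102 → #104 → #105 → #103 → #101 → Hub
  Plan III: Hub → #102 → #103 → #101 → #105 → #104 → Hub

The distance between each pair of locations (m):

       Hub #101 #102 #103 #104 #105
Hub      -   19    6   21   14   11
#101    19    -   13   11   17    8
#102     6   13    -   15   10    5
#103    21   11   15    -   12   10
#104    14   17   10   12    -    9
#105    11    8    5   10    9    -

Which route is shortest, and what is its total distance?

Plan I: 19 + 13 + 10 + 9 + 10 + 21 = 82
Plan II: 6 + 10 + 9 + 10 + 11 + 19 = 65
Plan III: 6 + 15 + 11 + 8 + 9 + 14 = 63

63 m — Plan III is the shortest.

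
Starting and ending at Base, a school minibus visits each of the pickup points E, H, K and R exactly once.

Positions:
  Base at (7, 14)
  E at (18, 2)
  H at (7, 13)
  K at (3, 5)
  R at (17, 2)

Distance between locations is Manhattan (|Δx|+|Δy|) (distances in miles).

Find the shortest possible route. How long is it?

Shortest round trip = 54 miles.

With 4 stops there are 4!/2 = 12 distinct round trips (a route and its reverse cost the same).
Base - E - H - K - R - Base: 23+22+12+17+22 = 96
Base - E - H - R - K - Base: 23+22+21+17+13 = 96
Base - E - K - H - R - Base: 23+18+12+21+22 = 96
Base - E - K - R - H - Base: 23+18+17+21+1 = 80
Base - E - R - H - K - Base: 23+1+21+12+13 = 70
Base - E - R - K - H - Base: 23+1+17+12+1 = 54
Base - H - E - K - R - Base: 1+22+18+17+22 = 80
Base - H - E - R - K - Base: 1+22+1+17+13 = 54
Base - H - K - E - R - Base: 1+12+18+1+22 = 54
Base - H - R - E - K - Base: 1+21+1+18+13 = 54
Base - K - E - H - R - Base: 13+18+22+21+22 = 96
Base - K - H - E - R - Base: 13+12+22+1+22 = 70
The minimum is 54.
One optimal route: Base → E → R → K → H → Base (or its reverse).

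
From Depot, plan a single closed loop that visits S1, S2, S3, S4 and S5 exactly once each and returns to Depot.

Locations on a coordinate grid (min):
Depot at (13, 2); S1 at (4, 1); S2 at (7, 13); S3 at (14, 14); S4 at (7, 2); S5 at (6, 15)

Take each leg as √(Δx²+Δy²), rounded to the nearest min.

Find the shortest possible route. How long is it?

With 5 stops there are 5!/2 = 60 distinct round trips (a route and its reverse cost the same).
Depot → S1 → S2 → S3 → S4 → S5 → Depot: 9+12+7+14+13+15 = 70
Depot → S1 → S2 → S3 → S5 → S4 → Depot: 9+12+7+8+13+6 = 55
Depot → S1 → S2 → S4 → S3 → S5 → Depot: 9+12+11+14+8+15 = 69
Depot → S1 → S2 → S4 → S5 → S3 → Depot: 9+12+11+13+8+12 = 65
Depot → S1 → S2 → S5 → S3 → S4 → Depot: 9+12+2+8+14+6 = 51
Depot → S1 → S2 → S5 → S4 → S3 → Depot: 9+12+2+13+14+12 = 62
Depot → S1 → S3 → S2 → S4 → S5 → Depot: 9+16+7+11+13+15 = 71
Depot → S1 → S3 → S2 → S5 → S4 → Depot: 9+16+7+2+13+6 = 53
Depot → S1 → S3 → S4 → S2 → S5 → Depot: 9+16+14+11+2+15 = 67
Depot → S1 → S3 → S4 → S5 → S2 → Depot: 9+16+14+13+2+13 = 67
Depot → S1 → S3 → S5 → S2 → S4 → Depot: 9+16+8+2+11+6 = 52
Depot → S1 → S3 → S5 → S4 → S2 → Depot: 9+16+8+13+11+13 = 70
Depot → S1 → S4 → S2 → S3 → S5 → Depot: 9+3+11+7+8+15 = 53
Depot → S1 → S4 → S2 → S5 → S3 → Depot: 9+3+11+2+8+12 = 45
… (46 more)
Depot → S3 → S5 → S2 → S1 → S4 → Depot: 12+8+2+12+3+6 = 43  ← best
The minimum is 43.
One optimal route: Depot → S3 → S5 → S2 → S1 → S4 → Depot (or its reverse).

43 min — the shortest possible round trip.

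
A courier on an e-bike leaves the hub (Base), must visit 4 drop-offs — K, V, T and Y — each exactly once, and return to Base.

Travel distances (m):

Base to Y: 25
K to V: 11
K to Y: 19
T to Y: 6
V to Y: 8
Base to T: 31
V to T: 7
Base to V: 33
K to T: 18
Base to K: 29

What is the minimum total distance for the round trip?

78 m — the shortest possible round trip.

Base→K→V→T→Y→Base: 29+11+7+6+25 = 78
Base→K→V→Y→T→Base: 29+11+8+6+31 = 85
Base→K→T→V→Y→Base: 29+18+7+8+25 = 87
Base→K→T→Y→V→Base: 29+18+6+8+33 = 94
Base→K→Y→V→T→Base: 29+19+8+7+31 = 94
Base→K→Y→T→V→Base: 29+19+6+7+33 = 94
Base→V→K→T→Y→Base: 33+11+18+6+25 = 93
Base→V→K→Y→T→Base: 33+11+19+6+31 = 100
Base→V→T→K→Y→Base: 33+7+18+19+25 = 102
Base→V→Y→K→T→Base: 33+8+19+18+31 = 109
Base→T→K→V→Y→Base: 31+18+11+8+25 = 93
Base→T→V→K→Y→Base: 31+7+11+19+25 = 93
The minimum is 78.
One optimal route: Base → K → V → T → Y → Base (or its reverse).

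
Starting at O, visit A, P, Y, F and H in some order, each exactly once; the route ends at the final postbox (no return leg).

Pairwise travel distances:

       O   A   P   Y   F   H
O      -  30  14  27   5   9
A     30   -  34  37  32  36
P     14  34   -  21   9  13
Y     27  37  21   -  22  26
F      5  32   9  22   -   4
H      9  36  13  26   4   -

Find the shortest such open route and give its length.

Shortest open route: 80.

There are 5! = 120 possible orderings.
O → A → P → Y → F → H: 30+34+21+22+4 = 111
O → A → P → Y → H → F: 30+34+21+26+4 = 115
O → A → P → F → Y → H: 30+34+9+22+26 = 121
O → A → P → F → H → Y: 30+34+9+4+26 = 103
O → A → P → H → Y → F: 30+34+13+26+22 = 125
O → A → P → H → F → Y: 30+34+13+4+22 = 103
O → A → Y → P → F → H: 30+37+21+9+4 = 101
O → A → Y → P → H → F: 30+37+21+13+4 = 105
O → A → Y → F → P → H: 30+37+22+9+13 = 111
O → A → Y → F → H → P: 30+37+22+4+13 = 106
O → A → Y → H → P → F: 30+37+26+13+9 = 115
O → A → Y → H → F → P: 30+37+26+4+9 = 106
O → A → F → P → Y → H: 30+32+9+21+26 = 118
O → A → F → P → H → Y: 30+32+9+13+26 = 110
… (106 more)
O → F → H → P → Y → A: 5+4+13+21+37 = 80  ← best
The minimum is 80.
One shortest path: O → F → H → P → Y → A.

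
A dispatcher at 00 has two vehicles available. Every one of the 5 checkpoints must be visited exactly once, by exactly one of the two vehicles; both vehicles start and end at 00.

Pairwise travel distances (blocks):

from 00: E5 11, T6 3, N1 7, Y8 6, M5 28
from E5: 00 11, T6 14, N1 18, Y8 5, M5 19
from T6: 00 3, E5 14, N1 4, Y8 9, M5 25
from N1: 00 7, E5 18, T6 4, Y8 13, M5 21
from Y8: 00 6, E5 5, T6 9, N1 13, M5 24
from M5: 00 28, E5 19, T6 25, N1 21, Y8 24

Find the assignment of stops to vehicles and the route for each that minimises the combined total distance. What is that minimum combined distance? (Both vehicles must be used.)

Check every non-empty split of the stops between the two vehicles; for each half take its own optimal tour:
  {E5} + {T6, N1, Y8, M5}: 22 + 58 = 80
  {T6} + {E5, N1, Y8, M5}: 6 + 58 = 64
  {E5, T6} + {N1, Y8, M5}: 28 + 58 = 86
  {N1} + {E5, T6, Y8, M5}: 14 + 58 = 72
  {E5, N1} + {T6, Y8, M5}: 36 + 58 = 94
  {T6, N1} + {E5, Y8, M5}: 14 + 58 = 72
  … (15 splits in total)
Best: vehicle 1 00 → T6 → 00 = 6; vehicle 2 00 → N1 → M5 → E5 → Y8 → 00 = 58; combined 64.

Minimum combined distance: 64 blocks.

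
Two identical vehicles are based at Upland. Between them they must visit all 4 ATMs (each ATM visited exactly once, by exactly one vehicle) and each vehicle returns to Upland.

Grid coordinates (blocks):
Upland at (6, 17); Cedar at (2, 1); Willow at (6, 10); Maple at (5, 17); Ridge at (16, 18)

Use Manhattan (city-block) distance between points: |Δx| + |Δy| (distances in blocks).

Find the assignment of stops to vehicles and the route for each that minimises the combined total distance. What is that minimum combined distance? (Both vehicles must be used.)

Try each way of splitting the stops between the two vehicles (each non-empty) and, for each split, find the best tour for each vehicle:
  {Cedar} + {Willow, Maple, Ridge}: 40 + 38 = 78
  {Willow} + {Cedar, Maple, Ridge}: 14 + 62 = 76
  {Cedar, Willow} + {Maple, Ridge}: 40 + 24 = 64
  {Maple} + {Cedar, Willow, Ridge}: 2 + 62 = 64
  {Cedar, Maple} + {Willow, Ridge}: 40 + 36 = 76
  {Willow, Maple} + {Cedar, Ridge}: 16 + 62 = 78
  … (7 splits in total)
  {Cedar, Willow, Maple} + {Ridge}: 40 + 22 = 62  ← best
Best: vehicle 1 Upland → Willow → Cedar → Maple → Upland = 40; vehicle 2 Upland → Ridge → Upland = 22; combined 62.

Minimum combined distance: 62 blocks.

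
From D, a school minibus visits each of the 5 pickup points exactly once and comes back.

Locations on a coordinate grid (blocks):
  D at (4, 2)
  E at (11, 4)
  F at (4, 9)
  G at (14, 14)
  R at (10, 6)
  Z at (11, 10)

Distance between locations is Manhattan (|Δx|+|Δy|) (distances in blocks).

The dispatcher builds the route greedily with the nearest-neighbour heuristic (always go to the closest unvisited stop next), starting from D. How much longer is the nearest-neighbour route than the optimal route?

Excess over optimum: 12 blocks.

D: F=7, E=9, R=10, Z=15, G=22 ⇒ F
F: Z=8, R=9, E=12, G=15 ⇒ Z
Z: R=5, E=6, G=7 ⇒ R
R: E=3, G=12 ⇒ E
E: G=13 ⇒ G
NN route D → F → Z → R → E → G → D costs 58.
Optimal: D → E → R → G → Z → F → D costs 46 (by enumerating all 60 distinct tours).
Excess = 58 − 46 = 12.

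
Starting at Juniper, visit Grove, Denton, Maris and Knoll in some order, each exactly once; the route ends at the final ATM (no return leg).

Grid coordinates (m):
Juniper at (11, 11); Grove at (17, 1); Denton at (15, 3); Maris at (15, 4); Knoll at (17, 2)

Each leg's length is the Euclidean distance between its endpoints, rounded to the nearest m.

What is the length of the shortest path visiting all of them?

There are 4! = 24 possible orderings.
Juniper → Grove → Denton → Maris → Knoll: 12+3+1+3 = 19
Juniper → Grove → Denton → Knoll → Maris: 12+3+2+3 = 20
Juniper → Grove → Maris → Denton → Knoll: 12+4+1+2 = 19
Juniper → Grove → Maris → Knoll → Denton: 12+4+3+2 = 21
Juniper → Grove → Knoll → Denton → Maris: 12+1+2+1 = 16
Juniper → Grove → Knoll → Maris → Denton: 12+1+3+1 = 17
Juniper → Denton → Grove → Maris → Knoll: 9+3+4+3 = 19
Juniper → Denton → Grove → Knoll → Maris: 9+3+1+3 = 16
Juniper → Denton → Maris → Grove → Knoll: 9+1+4+1 = 15
Juniper → Denton → Maris → Knoll → Grove: 9+1+3+1 = 14
Juniper → Denton → Knoll → Grove → Maris: 9+2+1+4 = 16
Juniper → Denton → Knoll → Maris → Grove: 9+2+3+4 = 18
Juniper → Maris → Grove → Denton → Knoll: 8+4+3+2 = 17
Juniper → Maris → Grove → Knoll → Denton: 8+4+1+2 = 15
… (10 more)
Juniper → Maris → Denton → Knoll → Grove: 8+1+2+1 = 12  ← best
The minimum is 12.
One shortest path: Juniper → Maris → Denton → Knoll → Grove.

12 m — the minimum one-way total.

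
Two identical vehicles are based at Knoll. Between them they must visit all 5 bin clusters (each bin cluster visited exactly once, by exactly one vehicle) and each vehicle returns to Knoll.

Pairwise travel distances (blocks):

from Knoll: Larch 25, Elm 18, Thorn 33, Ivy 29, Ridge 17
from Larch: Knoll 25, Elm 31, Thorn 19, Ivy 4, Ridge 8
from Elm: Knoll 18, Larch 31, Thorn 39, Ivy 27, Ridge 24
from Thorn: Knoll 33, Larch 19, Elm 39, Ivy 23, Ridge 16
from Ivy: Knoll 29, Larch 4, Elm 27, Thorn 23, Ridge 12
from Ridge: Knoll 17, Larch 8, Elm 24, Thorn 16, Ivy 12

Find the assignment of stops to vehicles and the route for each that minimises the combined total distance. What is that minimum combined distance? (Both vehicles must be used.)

121 blocks — the smallest possible combined total.

There are 2^4 − 1 = 15 ways to divide the 5 stops into two non-empty groups. For each, the best each vehicle can do is its own shortest tour through its group:
  {Larch} + {Elm, Thorn, Ivy, Ridge}: 50 + 101 = 151
  {Elm} + {Larch, Thorn, Ivy, Ridge}: 36 + 85 = 121
  {Larch, Elm} + {Thorn, Ivy, Ridge}: 74 + 85 = 159
  {Thorn} + {Larch, Elm, Ivy, Ridge}: 66 + 74 = 140
  {Larch, Thorn} + {Elm, Ivy, Ridge}: 77 + 74 = 151
  {Elm, Thorn} + {Larch, Ivy, Ridge}: 90 + 58 = 148
  … (15 splits in total)
Best: vehicle 1 Knoll → Elm → Knoll = 36; vehicle 2 Knoll → Larch → Ivy → Thorn → Ridge → Knoll = 85; combined 121.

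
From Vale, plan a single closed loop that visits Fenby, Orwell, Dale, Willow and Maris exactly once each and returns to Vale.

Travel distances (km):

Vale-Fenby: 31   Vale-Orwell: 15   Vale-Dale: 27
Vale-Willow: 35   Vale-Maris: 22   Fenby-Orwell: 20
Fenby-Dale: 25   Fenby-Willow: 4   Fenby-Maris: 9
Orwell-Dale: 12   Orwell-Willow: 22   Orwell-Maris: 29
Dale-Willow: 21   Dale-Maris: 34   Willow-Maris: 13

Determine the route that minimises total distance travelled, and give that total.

Minimum total distance: 83 km.

Vale → Fenby → Orwell → Dale → Willow → Maris → Vale: 31+20+12+21+13+22 = 119
Vale → Fenby → Orwell → Dale → Maris → Willow → Vale: 31+20+12+34+13+35 = 145
Vale → Fenby → Orwell → Willow → Dale → Maris → Vale: 31+20+22+21+34+22 = 150
Vale → Fenby → Orwell → Willow → Maris → Dale → Vale: 31+20+22+13+34+27 = 147
Vale → Fenby → Orwell → Maris → Dale → Willow → Vale: 31+20+29+34+21+35 = 170
Vale → Fenby → Orwell → Maris → Willow → Dale → Vale: 31+20+29+13+21+27 = 141
Vale → Fenby → Dale → Orwell → Willow → Maris → Vale: 31+25+12+22+13+22 = 125
Vale → Fenby → Dale → Orwell → Maris → Willow → Vale: 31+25+12+29+13+35 = 145
Vale → Fenby → Dale → Willow → Orwell → Maris → Vale: 31+25+21+22+29+22 = 150
Vale → Fenby → Dale → Willow → Maris → Orwell → Vale: 31+25+21+13+29+15 = 134
Vale → Fenby → Dale → Maris → Orwell → Willow → Vale: 31+25+34+29+22+35 = 176
Vale → Fenby → Dale → Maris → Willow → Orwell → Vale: 31+25+34+13+22+15 = 140
Vale → Fenby → Willow → Orwell → Dale → Maris → Vale: 31+4+22+12+34+22 = 125
Vale → Fenby → Willow → Orwell → Maris → Dale → Vale: 31+4+22+29+34+27 = 147
… (46 more)
Vale → Orwell → Dale → Willow → Fenby → Maris → Vale: 15+12+21+4+9+22 = 83  ← best
The minimum is 83.
One optimal route: Vale → Orwell → Dale → Willow → Fenby → Maris → Vale (or its reverse).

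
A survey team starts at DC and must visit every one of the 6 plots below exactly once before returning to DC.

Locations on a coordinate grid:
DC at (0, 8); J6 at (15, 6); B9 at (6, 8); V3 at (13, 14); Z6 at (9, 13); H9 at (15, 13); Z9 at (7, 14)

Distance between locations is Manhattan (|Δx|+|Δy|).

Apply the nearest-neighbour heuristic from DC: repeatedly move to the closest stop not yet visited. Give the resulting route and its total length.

Total distance 48 via the nearest-neighbour route DC → B9 → Z9 → Z6 → V3 → H9 → J6 → DC.

At DC the remaining stops are B9 6, Z9 13, Z6 14, J6 17, V3 19, H9 20; go to B9.
At B9 the remaining stops are Z9 7, Z6 8, J6 11, V3 13, H9 14; go to Z9.
At Z9 the remaining stops are Z6 3, V3 6, H9 9, J6 16; go to Z6.
At Z6 the remaining stops are V3 5, H9 6, J6 13; go to V3.
At V3 the remaining stops are H9 3, J6 10; go to H9.
At H9 the remaining stops are J6 7; go to J6.
Return J6→DC: 17.
Total = 6 + 7 + 3 + 5 + 3 + 7 + 17 = 48.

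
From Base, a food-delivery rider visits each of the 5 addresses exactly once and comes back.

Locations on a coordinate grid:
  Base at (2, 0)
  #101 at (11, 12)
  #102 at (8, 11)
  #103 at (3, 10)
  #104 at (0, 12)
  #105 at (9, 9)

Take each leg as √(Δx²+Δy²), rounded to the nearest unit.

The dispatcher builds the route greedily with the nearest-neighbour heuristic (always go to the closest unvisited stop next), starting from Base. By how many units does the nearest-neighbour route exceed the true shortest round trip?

From Base: #103=10, #105=11, #104=12, #102=13, #101=15 → choose #103 (10).
From #103: #104=4, #102=5, #105=6, #101=8 → choose #104 (4).
From #104: #102=8, #105=9, #101=11 → choose #102 (8).
From #102: #105=2, #101=3 → choose #105 (2).
From #105: #101=4 → choose #101 (4).
NN route Base → #103 → #104 → #102 → #105 → #101 → Base costs 43.
Optimal: Base → #104 → #103 → #102 → #101 → #105 → Base costs 39 (by enumerating all 60 distinct tours).
Excess = 43 − 39 = 4.

The nearest-neighbour route is 4 longer than optimal.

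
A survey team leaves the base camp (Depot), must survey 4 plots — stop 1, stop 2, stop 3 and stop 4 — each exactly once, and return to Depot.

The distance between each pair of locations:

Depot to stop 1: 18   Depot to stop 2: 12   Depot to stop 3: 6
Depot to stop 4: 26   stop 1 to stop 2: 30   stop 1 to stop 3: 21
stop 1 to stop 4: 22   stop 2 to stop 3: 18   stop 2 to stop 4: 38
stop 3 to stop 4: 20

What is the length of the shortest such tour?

With 4 stops there are 4!/2 = 12 distinct round trips (a route and its reverse cost the same).
Depot → stop 1 → stop 2 → stop 3 → stop 4 → Depot: 18+30+18+20+26 = 112
Depot → stop 1 → stop 2 → stop 4 → stop 3 → Depot: 18+30+38+20+6 = 112
Depot → stop 1 → stop 3 → stop 2 → stop 4 → Depot: 18+21+18+38+26 = 121
Depot → stop 1 → stop 3 → stop 4 → stop 2 → Depot: 18+21+20+38+12 = 109
Depot → stop 1 → stop 4 → stop 2 → stop 3 → Depot: 18+22+38+18+6 = 102
Depot → stop 1 → stop 4 → stop 3 → stop 2 → Depot: 18+22+20+18+12 = 90
Depot → stop 2 → stop 1 → stop 3 → stop 4 → Depot: 12+30+21+20+26 = 109
Depot → stop 2 → stop 1 → stop 4 → stop 3 → Depot: 12+30+22+20+6 = 90
Depot → stop 2 → stop 3 → stop 1 → stop 4 → Depot: 12+18+21+22+26 = 99
Depot → stop 2 → stop 4 → stop 1 → stop 3 → Depot: 12+38+22+21+6 = 99
Depot → stop 3 → stop 1 → stop 2 → stop 4 → Depot: 6+21+30+38+26 = 121
Depot → stop 3 → stop 2 → stop 1 → stop 4 → Depot: 6+18+30+22+26 = 102
The minimum is 90.
One optimal route: Depot → stop 1 → stop 4 → stop 3 → stop 2 → Depot (or its reverse).

Shortest round trip = 90.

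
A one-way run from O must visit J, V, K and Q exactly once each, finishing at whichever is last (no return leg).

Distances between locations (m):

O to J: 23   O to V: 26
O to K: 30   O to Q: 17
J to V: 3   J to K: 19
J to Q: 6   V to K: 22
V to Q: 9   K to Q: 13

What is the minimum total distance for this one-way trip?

There are 4! = 24 possible orderings.
O→J→V→K→Q: 23+3+22+13 = 61
O→J→V→Q→K: 23+3+9+13 = 48
O→J→K→V→Q: 23+19+22+9 = 73
O→J→K→Q→V: 23+19+13+9 = 64
O→J→Q→V→K: 23+6+9+22 = 60
O→J→Q→K→V: 23+6+13+22 = 64
O→V→J→K→Q: 26+3+19+13 = 61
O→V→J→Q→K: 26+3+6+13 = 48
O→V→K→J→Q: 26+22+19+6 = 73
O→V→K→Q→J: 26+22+13+6 = 67
O→V→Q→J→K: 26+9+6+19 = 60
O→V→Q→K→J: 26+9+13+19 = 67
O→K→J→V→Q: 30+19+3+9 = 61
O→K→J→Q→V: 30+19+6+9 = 64
… (10 more)
The minimum is 48.
One shortest path: O → J → V → Q → K.

48 m — the minimum one-way total.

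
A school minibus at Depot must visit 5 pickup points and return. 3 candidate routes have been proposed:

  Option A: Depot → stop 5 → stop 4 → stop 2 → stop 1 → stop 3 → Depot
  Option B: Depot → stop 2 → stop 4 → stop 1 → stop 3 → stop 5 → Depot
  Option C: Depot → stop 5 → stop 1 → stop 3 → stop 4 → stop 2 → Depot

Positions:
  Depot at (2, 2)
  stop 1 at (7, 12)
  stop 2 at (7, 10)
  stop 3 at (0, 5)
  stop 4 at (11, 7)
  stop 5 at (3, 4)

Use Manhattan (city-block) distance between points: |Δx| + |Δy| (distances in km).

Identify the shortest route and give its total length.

42 km — Option A is the shortest.

Option A: 3 + 11 + 7 + 2 + 14 + 5 = 42
Option B: 13 + 7 + 9 + 14 + 4 + 3 = 50
Option C: 3 + 12 + 14 + 13 + 7 + 13 = 62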